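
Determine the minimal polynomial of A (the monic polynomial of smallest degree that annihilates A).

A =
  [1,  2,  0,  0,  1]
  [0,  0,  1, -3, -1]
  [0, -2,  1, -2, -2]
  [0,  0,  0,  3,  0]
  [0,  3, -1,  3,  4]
x^4 - 6*x^3 + 12*x^2 - 10*x + 3

The characteristic polynomial is χ_A(x) = (x - 3)^2*(x - 1)^3, so the eigenvalues are known. The minimal polynomial is
  m_A(x) = Π_λ (x − λ)^{k_λ}
where k_λ is the size of the *largest* Jordan block for λ (equivalently, the smallest k with (A − λI)^k v = 0 for every generalised eigenvector v of λ).

  λ = 1: largest Jordan block has size 3, contributing (x − 1)^3
  λ = 3: largest Jordan block has size 1, contributing (x − 3)

So m_A(x) = (x - 3)*(x - 1)^3 = x^4 - 6*x^3 + 12*x^2 - 10*x + 3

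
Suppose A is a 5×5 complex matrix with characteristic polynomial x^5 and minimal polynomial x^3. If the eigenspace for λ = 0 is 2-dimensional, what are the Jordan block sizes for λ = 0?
Block sizes for λ = 0: [3, 2]

Step 1 — from the characteristic polynomial, algebraic multiplicity of λ = 0 is 5. From dim ker(A − (0)·I) = 2, there are exactly 2 Jordan blocks for λ = 0.
Step 2 — from the minimal polynomial, the factor (x − 0)^3 tells us the largest block for λ = 0 has size 3.
Step 3 — with total size 5, 2 blocks, and largest block 3, the block sizes (in nonincreasing order) are [3, 2].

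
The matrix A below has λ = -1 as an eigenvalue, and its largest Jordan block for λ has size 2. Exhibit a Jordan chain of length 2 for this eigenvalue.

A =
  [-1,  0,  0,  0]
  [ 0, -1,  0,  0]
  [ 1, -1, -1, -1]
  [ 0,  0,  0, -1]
A Jordan chain for λ = -1 of length 2:
v_1 = (0, 0, 1, 0)ᵀ
v_2 = (1, 0, 0, 0)ᵀ

Let N = A − (-1)·I. We want v_2 with N^2 v_2 = 0 but N^1 v_2 ≠ 0; then v_{j-1} := N · v_j for j = 2, …, 2.

Pick v_2 = (1, 0, 0, 0)ᵀ.
Then v_1 = N · v_2 = (0, 0, 1, 0)ᵀ.

Sanity check: (A − (-1)·I) v_1 = (0, 0, 0, 0)ᵀ = 0. ✓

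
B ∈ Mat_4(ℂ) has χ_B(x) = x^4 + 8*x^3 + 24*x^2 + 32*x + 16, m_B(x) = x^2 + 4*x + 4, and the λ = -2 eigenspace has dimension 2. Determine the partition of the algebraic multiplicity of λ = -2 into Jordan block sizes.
Block sizes for λ = -2: [2, 2]

Step 1 — from the characteristic polynomial, algebraic multiplicity of λ = -2 is 4. From dim ker(B − (-2)·I) = 2, there are exactly 2 Jordan blocks for λ = -2.
Step 2 — from the minimal polynomial, the factor (x + 2)^2 tells us the largest block for λ = -2 has size 2.
Step 3 — with total size 4, 2 blocks, and largest block 2, the block sizes (in nonincreasing order) are [2, 2].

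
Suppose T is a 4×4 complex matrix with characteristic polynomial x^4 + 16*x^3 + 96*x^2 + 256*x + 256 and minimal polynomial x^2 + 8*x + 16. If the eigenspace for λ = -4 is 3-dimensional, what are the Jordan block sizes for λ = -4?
Block sizes for λ = -4: [2, 1, 1]

Step 1 — from the characteristic polynomial, algebraic multiplicity of λ = -4 is 4. From dim ker(T − (-4)·I) = 3, there are exactly 3 Jordan blocks for λ = -4.
Step 2 — from the minimal polynomial, the factor (x + 4)^2 tells us the largest block for λ = -4 has size 2.
Step 3 — with total size 4, 3 blocks, and largest block 2, the block sizes (in nonincreasing order) are [2, 1, 1].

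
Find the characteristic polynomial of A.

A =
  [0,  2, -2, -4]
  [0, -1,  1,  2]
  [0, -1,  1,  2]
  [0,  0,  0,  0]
x^4

Expanding det(x·I − A) (e.g. by cofactor expansion or by noting that A is similar to its Jordan form J, which has the same characteristic polynomial as A) gives
  χ_A(x) = x^4
which factors as x^4. The eigenvalues (with algebraic multiplicities) are λ = 0 with multiplicity 4.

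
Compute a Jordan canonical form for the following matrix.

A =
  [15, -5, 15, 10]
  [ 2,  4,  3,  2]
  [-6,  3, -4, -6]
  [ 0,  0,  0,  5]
J_2(5) ⊕ J_1(5) ⊕ J_1(5)

The characteristic polynomial is
  det(x·I − A) = x^4 - 20*x^3 + 150*x^2 - 500*x + 625 = (x - 5)^4

Eigenvalues and multiplicities (the geometric multiplicity of λ is n − rank(A − λI), which equals the number of Jordan blocks for λ):
  λ = 5: algebraic multiplicity = 4, geometric multiplicity = 3

Determining the block sizes for each eigenvalue:
  λ = 5: 3 blocks summing to 4 forces exactly one block of size 2 and the rest size 1 → block sizes [2, 1, 1]

Assembling the blocks gives a Jordan form
J =
  [5, 1, 0, 0]
  [0, 5, 0, 0]
  [0, 0, 5, 0]
  [0, 0, 0, 5]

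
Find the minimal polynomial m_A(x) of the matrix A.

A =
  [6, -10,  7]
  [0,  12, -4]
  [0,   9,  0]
x^3 - 18*x^2 + 108*x - 216

The characteristic polynomial is χ_A(x) = (x - 6)^3, so the eigenvalues are known. The minimal polynomial is
  m_A(x) = Π_λ (x − λ)^{k_λ}
where k_λ is the size of the *largest* Jordan block for λ (equivalently, the smallest k with (A − λI)^k v = 0 for every generalised eigenvector v of λ).

  λ = 6: largest Jordan block has size 3, contributing (x − 6)^3

So m_A(x) = (x - 6)^3 = x^3 - 18*x^2 + 108*x - 216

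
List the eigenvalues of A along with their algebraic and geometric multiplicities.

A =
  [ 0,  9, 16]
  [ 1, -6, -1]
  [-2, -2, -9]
λ = -5: alg = 3, geom = 1

Step 1 — factor the characteristic polynomial to read off the algebraic multiplicities:
  χ_A(x) = (x + 5)^3

Step 2 — compute geometric multiplicities via the rank-nullity identity g(λ) = n − rank(A − λI):
  rank(A − (-5)·I) = 2, so dim ker(A − (-5)·I) = n − 2 = 1

Summary:
  λ = -5: algebraic multiplicity = 3, geometric multiplicity = 1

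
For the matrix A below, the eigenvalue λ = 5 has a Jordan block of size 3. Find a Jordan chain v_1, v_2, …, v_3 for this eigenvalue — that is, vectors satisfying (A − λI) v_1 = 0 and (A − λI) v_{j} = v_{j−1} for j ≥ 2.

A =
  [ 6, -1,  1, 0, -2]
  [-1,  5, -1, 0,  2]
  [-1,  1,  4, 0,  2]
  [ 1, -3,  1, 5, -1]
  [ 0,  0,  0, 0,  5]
A Jordan chain for λ = 5 of length 3:
v_1 = (1, 0, -1, 3, 0)ᵀ
v_2 = (1, -1, -1, 1, 0)ᵀ
v_3 = (1, 0, 0, 0, 0)ᵀ

Let N = A − (5)·I. We want v_3 with N^3 v_3 = 0 but N^2 v_3 ≠ 0; then v_{j-1} := N · v_j for j = 3, …, 2.

Pick v_3 = (1, 0, 0, 0, 0)ᵀ.
Then v_2 = N · v_3 = (1, -1, -1, 1, 0)ᵀ.
Then v_1 = N · v_2 = (1, 0, -1, 3, 0)ᵀ.

Sanity check: (A − (5)·I) v_1 = (0, 0, 0, 0, 0)ᵀ = 0. ✓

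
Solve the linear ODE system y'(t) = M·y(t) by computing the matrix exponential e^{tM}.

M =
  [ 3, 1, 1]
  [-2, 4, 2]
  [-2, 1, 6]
e^{tM} =
  [2*t*exp(4*t) - 3*exp(5*t) + 4*exp(4*t), t*exp(4*t), -2*t*exp(4*t) + 3*exp(5*t) - 3*exp(4*t)]
  [-2*exp(5*t) + 2*exp(4*t), exp(4*t), 2*exp(5*t) - 2*exp(4*t)]
  [2*t*exp(4*t) - 4*exp(5*t) + 4*exp(4*t), t*exp(4*t), -2*t*exp(4*t) + 4*exp(5*t) - 3*exp(4*t)]

Strategy: write M = P · J · P⁻¹ where J is a Jordan canonical form, so e^{tM} = P · e^{tJ} · P⁻¹, and e^{tJ} can be computed block-by-block.

M has Jordan form
J =
  [4, 1, 0]
  [0, 4, 0]
  [0, 0, 5]
(up to reordering of blocks).

Per-block formulas:
  For a 2×2 Jordan block J_2(4): exp(t · J_2(4)) = e^(4t)·(I + t·N), where N is the 2×2 nilpotent shift.
  For a 1×1 block at λ = 5: exp(t · [5]) = [e^(5t)].

After assembling e^{tJ} and conjugating by P, we get:

e^{tM} =
  [2*t*exp(4*t) - 3*exp(5*t) + 4*exp(4*t), t*exp(4*t), -2*t*exp(4*t) + 3*exp(5*t) - 3*exp(4*t)]
  [-2*exp(5*t) + 2*exp(4*t), exp(4*t), 2*exp(5*t) - 2*exp(4*t)]
  [2*t*exp(4*t) - 4*exp(5*t) + 4*exp(4*t), t*exp(4*t), -2*t*exp(4*t) + 4*exp(5*t) - 3*exp(4*t)]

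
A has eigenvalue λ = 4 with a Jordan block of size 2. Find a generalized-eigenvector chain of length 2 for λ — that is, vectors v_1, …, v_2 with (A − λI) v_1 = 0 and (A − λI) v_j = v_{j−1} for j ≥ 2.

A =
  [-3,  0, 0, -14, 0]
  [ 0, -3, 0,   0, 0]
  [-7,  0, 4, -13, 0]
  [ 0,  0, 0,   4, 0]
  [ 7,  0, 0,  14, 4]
A Jordan chain for λ = 4 of length 2:
v_1 = (0, 0, -1, 0, 0)ᵀ
v_2 = (2, 0, 0, -1, 0)ᵀ

Let N = A − (4)·I. We want v_2 with N^2 v_2 = 0 but N^1 v_2 ≠ 0; then v_{j-1} := N · v_j for j = 2, …, 2.

Pick v_2 = (2, 0, 0, -1, 0)ᵀ.
Then v_1 = N · v_2 = (0, 0, -1, 0, 0)ᵀ.

Sanity check: (A − (4)·I) v_1 = (0, 0, 0, 0, 0)ᵀ = 0. ✓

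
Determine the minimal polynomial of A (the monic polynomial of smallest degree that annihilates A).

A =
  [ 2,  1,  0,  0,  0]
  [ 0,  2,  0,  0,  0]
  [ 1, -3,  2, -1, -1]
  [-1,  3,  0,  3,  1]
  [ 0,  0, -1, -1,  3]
x^4 - 10*x^3 + 37*x^2 - 60*x + 36

The characteristic polynomial is χ_A(x) = (x - 3)^2*(x - 2)^3, so the eigenvalues are known. The minimal polynomial is
  m_A(x) = Π_λ (x − λ)^{k_λ}
where k_λ is the size of the *largest* Jordan block for λ (equivalently, the smallest k with (A − λI)^k v = 0 for every generalised eigenvector v of λ).

  λ = 2: largest Jordan block has size 2, contributing (x − 2)^2
  λ = 3: largest Jordan block has size 2, contributing (x − 3)^2

So m_A(x) = (x - 3)^2*(x - 2)^2 = x^4 - 10*x^3 + 37*x^2 - 60*x + 36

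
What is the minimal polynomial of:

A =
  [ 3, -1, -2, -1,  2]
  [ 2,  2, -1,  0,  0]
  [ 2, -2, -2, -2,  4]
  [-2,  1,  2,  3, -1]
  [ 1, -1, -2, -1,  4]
x^3 - 6*x^2 + 12*x - 8

The characteristic polynomial is χ_A(x) = (x - 2)^5, so the eigenvalues are known. The minimal polynomial is
  m_A(x) = Π_λ (x − λ)^{k_λ}
where k_λ is the size of the *largest* Jordan block for λ (equivalently, the smallest k with (A − λI)^k v = 0 for every generalised eigenvector v of λ).

  λ = 2: largest Jordan block has size 3, contributing (x − 2)^3

So m_A(x) = (x - 2)^3 = x^3 - 6*x^2 + 12*x - 8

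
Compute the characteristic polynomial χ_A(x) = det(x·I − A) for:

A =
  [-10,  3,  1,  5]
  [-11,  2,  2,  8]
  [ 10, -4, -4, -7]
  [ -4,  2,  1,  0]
x^4 + 12*x^3 + 54*x^2 + 108*x + 81

Expanding det(x·I − A) (e.g. by cofactor expansion or by noting that A is similar to its Jordan form J, which has the same characteristic polynomial as A) gives
  χ_A(x) = x^4 + 12*x^3 + 54*x^2 + 108*x + 81
which factors as (x + 3)^4. The eigenvalues (with algebraic multiplicities) are λ = -3 with multiplicity 4.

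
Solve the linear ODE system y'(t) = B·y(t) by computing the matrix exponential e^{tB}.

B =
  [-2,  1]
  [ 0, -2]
e^{tB} =
  [exp(-2*t), t*exp(-2*t)]
  [0, exp(-2*t)]

Strategy: write B = P · J · P⁻¹ where J is a Jordan canonical form, so e^{tB} = P · e^{tJ} · P⁻¹, and e^{tJ} can be computed block-by-block.

B has Jordan form
J =
  [-2,  1]
  [ 0, -2]
(up to reordering of blocks).

Per-block formulas:
  For a 2×2 Jordan block J_2(-2): exp(t · J_2(-2)) = e^(-2t)·(I + t·N), where N is the 2×2 nilpotent shift.

After assembling e^{tJ} and conjugating by P, we get:

e^{tB} =
  [exp(-2*t), t*exp(-2*t)]
  [0, exp(-2*t)]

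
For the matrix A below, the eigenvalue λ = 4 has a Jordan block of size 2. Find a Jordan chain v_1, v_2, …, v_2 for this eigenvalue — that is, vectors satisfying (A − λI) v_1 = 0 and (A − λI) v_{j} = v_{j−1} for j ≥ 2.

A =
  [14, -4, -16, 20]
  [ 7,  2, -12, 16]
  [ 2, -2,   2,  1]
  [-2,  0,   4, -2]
A Jordan chain for λ = 4 of length 2:
v_1 = (10, 7, 2, -2)ᵀ
v_2 = (1, 0, 0, 0)ᵀ

Let N = A − (4)·I. We want v_2 with N^2 v_2 = 0 but N^1 v_2 ≠ 0; then v_{j-1} := N · v_j for j = 2, …, 2.

Pick v_2 = (1, 0, 0, 0)ᵀ.
Then v_1 = N · v_2 = (10, 7, 2, -2)ᵀ.

Sanity check: (A − (4)·I) v_1 = (0, 0, 0, 0)ᵀ = 0. ✓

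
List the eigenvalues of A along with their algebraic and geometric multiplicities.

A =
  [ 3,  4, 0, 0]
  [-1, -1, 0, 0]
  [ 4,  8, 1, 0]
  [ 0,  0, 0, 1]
λ = 1: alg = 4, geom = 3

Step 1 — factor the characteristic polynomial to read off the algebraic multiplicities:
  χ_A(x) = (x - 1)^4

Step 2 — compute geometric multiplicities via the rank-nullity identity g(λ) = n − rank(A − λI):
  rank(A − (1)·I) = 1, so dim ker(A − (1)·I) = n − 1 = 3

Summary:
  λ = 1: algebraic multiplicity = 4, geometric multiplicity = 3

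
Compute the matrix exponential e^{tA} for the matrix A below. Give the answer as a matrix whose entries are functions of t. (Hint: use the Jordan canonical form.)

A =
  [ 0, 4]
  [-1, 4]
e^{tA} =
  [-2*t*exp(2*t) + exp(2*t), 4*t*exp(2*t)]
  [-t*exp(2*t), 2*t*exp(2*t) + exp(2*t)]

Strategy: write A = P · J · P⁻¹ where J is a Jordan canonical form, so e^{tA} = P · e^{tJ} · P⁻¹, and e^{tJ} can be computed block-by-block.

A has Jordan form
J =
  [2, 1]
  [0, 2]
(up to reordering of blocks).

Per-block formulas:
  For a 2×2 Jordan block J_2(2): exp(t · J_2(2)) = e^(2t)·(I + t·N), where N is the 2×2 nilpotent shift.

After assembling e^{tJ} and conjugating by P, we get:

e^{tA} =
  [-2*t*exp(2*t) + exp(2*t), 4*t*exp(2*t)]
  [-t*exp(2*t), 2*t*exp(2*t) + exp(2*t)]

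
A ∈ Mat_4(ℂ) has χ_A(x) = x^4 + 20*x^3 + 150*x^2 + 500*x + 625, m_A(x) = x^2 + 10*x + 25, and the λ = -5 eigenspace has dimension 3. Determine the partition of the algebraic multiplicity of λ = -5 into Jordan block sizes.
Block sizes for λ = -5: [2, 1, 1]

Step 1 — from the characteristic polynomial, algebraic multiplicity of λ = -5 is 4. From dim ker(A − (-5)·I) = 3, there are exactly 3 Jordan blocks for λ = -5.
Step 2 — from the minimal polynomial, the factor (x + 5)^2 tells us the largest block for λ = -5 has size 2.
Step 3 — with total size 4, 3 blocks, and largest block 2, the block sizes (in nonincreasing order) are [2, 1, 1].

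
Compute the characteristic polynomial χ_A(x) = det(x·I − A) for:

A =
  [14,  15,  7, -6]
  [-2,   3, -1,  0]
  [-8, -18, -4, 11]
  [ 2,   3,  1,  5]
x^4 - 18*x^3 + 108*x^2 - 216*x

Expanding det(x·I − A) (e.g. by cofactor expansion or by noting that A is similar to its Jordan form J, which has the same characteristic polynomial as A) gives
  χ_A(x) = x^4 - 18*x^3 + 108*x^2 - 216*x
which factors as x*(x - 6)^3. The eigenvalues (with algebraic multiplicities) are λ = 0 with multiplicity 1, λ = 6 with multiplicity 3.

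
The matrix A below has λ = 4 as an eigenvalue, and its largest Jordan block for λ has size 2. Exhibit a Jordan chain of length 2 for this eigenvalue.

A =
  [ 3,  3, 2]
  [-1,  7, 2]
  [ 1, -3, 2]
A Jordan chain for λ = 4 of length 2:
v_1 = (-1, -1, 1)ᵀ
v_2 = (1, 0, 0)ᵀ

Let N = A − (4)·I. We want v_2 with N^2 v_2 = 0 but N^1 v_2 ≠ 0; then v_{j-1} := N · v_j for j = 2, …, 2.

Pick v_2 = (1, 0, 0)ᵀ.
Then v_1 = N · v_2 = (-1, -1, 1)ᵀ.

Sanity check: (A − (4)·I) v_1 = (0, 0, 0)ᵀ = 0. ✓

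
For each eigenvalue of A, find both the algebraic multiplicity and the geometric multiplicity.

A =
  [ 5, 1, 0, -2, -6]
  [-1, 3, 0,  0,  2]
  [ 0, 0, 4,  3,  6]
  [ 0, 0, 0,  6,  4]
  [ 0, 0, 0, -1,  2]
λ = 4: alg = 5, geom = 3

Step 1 — factor the characteristic polynomial to read off the algebraic multiplicities:
  χ_A(x) = (x - 4)^5

Step 2 — compute geometric multiplicities via the rank-nullity identity g(λ) = n − rank(A − λI):
  rank(A − (4)·I) = 2, so dim ker(A − (4)·I) = n − 2 = 3

Summary:
  λ = 4: algebraic multiplicity = 5, geometric multiplicity = 3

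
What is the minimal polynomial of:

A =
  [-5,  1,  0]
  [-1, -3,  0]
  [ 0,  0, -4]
x^2 + 8*x + 16

The characteristic polynomial is χ_A(x) = (x + 4)^3, so the eigenvalues are known. The minimal polynomial is
  m_A(x) = Π_λ (x − λ)^{k_λ}
where k_λ is the size of the *largest* Jordan block for λ (equivalently, the smallest k with (A − λI)^k v = 0 for every generalised eigenvector v of λ).

  λ = -4: largest Jordan block has size 2, contributing (x + 4)^2

So m_A(x) = (x + 4)^2 = x^2 + 8*x + 16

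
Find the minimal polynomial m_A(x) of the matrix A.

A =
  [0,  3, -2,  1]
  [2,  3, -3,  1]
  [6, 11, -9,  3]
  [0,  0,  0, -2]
x^3 + 6*x^2 + 12*x + 8

The characteristic polynomial is χ_A(x) = (x + 2)^4, so the eigenvalues are known. The minimal polynomial is
  m_A(x) = Π_λ (x − λ)^{k_λ}
where k_λ is the size of the *largest* Jordan block for λ (equivalently, the smallest k with (A − λI)^k v = 0 for every generalised eigenvector v of λ).

  λ = -2: largest Jordan block has size 3, contributing (x + 2)^3

So m_A(x) = (x + 2)^3 = x^3 + 6*x^2 + 12*x + 8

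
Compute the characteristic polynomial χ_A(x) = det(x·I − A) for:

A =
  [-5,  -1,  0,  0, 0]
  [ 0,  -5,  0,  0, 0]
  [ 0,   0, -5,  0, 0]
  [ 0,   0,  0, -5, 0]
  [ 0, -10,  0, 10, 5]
x^5 + 15*x^4 + 50*x^3 - 250*x^2 - 1875*x - 3125

Expanding det(x·I − A) (e.g. by cofactor expansion or by noting that A is similar to its Jordan form J, which has the same characteristic polynomial as A) gives
  χ_A(x) = x^5 + 15*x^4 + 50*x^3 - 250*x^2 - 1875*x - 3125
which factors as (x - 5)*(x + 5)^4. The eigenvalues (with algebraic multiplicities) are λ = -5 with multiplicity 4, λ = 5 with multiplicity 1.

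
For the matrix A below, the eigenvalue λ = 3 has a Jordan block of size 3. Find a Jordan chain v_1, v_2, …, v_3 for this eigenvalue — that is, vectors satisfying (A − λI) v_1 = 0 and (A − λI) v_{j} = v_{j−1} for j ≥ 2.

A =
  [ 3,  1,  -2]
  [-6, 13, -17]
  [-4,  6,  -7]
A Jordan chain for λ = 3 of length 3:
v_1 = (2, 8, 4)ᵀ
v_2 = (0, -6, -4)ᵀ
v_3 = (1, 0, 0)ᵀ

Let N = A − (3)·I. We want v_3 with N^3 v_3 = 0 but N^2 v_3 ≠ 0; then v_{j-1} := N · v_j for j = 3, …, 2.

Pick v_3 = (1, 0, 0)ᵀ.
Then v_2 = N · v_3 = (0, -6, -4)ᵀ.
Then v_1 = N · v_2 = (2, 8, 4)ᵀ.

Sanity check: (A − (3)·I) v_1 = (0, 0, 0)ᵀ = 0. ✓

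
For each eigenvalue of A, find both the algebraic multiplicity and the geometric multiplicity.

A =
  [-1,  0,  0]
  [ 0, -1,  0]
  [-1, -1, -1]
λ = -1: alg = 3, geom = 2

Step 1 — factor the characteristic polynomial to read off the algebraic multiplicities:
  χ_A(x) = (x + 1)^3

Step 2 — compute geometric multiplicities via the rank-nullity identity g(λ) = n − rank(A − λI):
  rank(A − (-1)·I) = 1, so dim ker(A − (-1)·I) = n − 1 = 2

Summary:
  λ = -1: algebraic multiplicity = 3, geometric multiplicity = 2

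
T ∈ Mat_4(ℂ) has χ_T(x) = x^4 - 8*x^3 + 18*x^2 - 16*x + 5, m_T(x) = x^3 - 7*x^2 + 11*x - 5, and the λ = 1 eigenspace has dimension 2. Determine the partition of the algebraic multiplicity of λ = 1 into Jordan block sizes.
Block sizes for λ = 1: [2, 1]

Step 1 — from the characteristic polynomial, algebraic multiplicity of λ = 1 is 3. From dim ker(T − (1)·I) = 2, there are exactly 2 Jordan blocks for λ = 1.
Step 2 — from the minimal polynomial, the factor (x − 1)^2 tells us the largest block for λ = 1 has size 2.
Step 3 — with total size 3, 2 blocks, and largest block 2, the block sizes (in nonincreasing order) are [2, 1].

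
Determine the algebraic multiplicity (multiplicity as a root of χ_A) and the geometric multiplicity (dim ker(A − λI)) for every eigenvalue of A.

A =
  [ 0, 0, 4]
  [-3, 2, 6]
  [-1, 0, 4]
λ = 2: alg = 3, geom = 2

Step 1 — factor the characteristic polynomial to read off the algebraic multiplicities:
  χ_A(x) = (x - 2)^3

Step 2 — compute geometric multiplicities via the rank-nullity identity g(λ) = n − rank(A − λI):
  rank(A − (2)·I) = 1, so dim ker(A − (2)·I) = n − 1 = 2

Summary:
  λ = 2: algebraic multiplicity = 3, geometric multiplicity = 2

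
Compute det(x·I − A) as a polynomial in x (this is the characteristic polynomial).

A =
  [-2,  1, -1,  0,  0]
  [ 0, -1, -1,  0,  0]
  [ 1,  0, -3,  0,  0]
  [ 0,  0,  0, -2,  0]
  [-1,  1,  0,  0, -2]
x^5 + 10*x^4 + 40*x^3 + 80*x^2 + 80*x + 32

Expanding det(x·I − A) (e.g. by cofactor expansion or by noting that A is similar to its Jordan form J, which has the same characteristic polynomial as A) gives
  χ_A(x) = x^5 + 10*x^4 + 40*x^3 + 80*x^2 + 80*x + 32
which factors as (x + 2)^5. The eigenvalues (with algebraic multiplicities) are λ = -2 with multiplicity 5.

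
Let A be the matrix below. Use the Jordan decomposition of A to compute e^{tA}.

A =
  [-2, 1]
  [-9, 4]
e^{tA} =
  [-3*t*exp(t) + exp(t), t*exp(t)]
  [-9*t*exp(t), 3*t*exp(t) + exp(t)]

Strategy: write A = P · J · P⁻¹ where J is a Jordan canonical form, so e^{tA} = P · e^{tJ} · P⁻¹, and e^{tJ} can be computed block-by-block.

A has Jordan form
J =
  [1, 1]
  [0, 1]
(up to reordering of blocks).

Per-block formulas:
  For a 2×2 Jordan block J_2(1): exp(t · J_2(1)) = e^(1t)·(I + t·N), where N is the 2×2 nilpotent shift.

After assembling e^{tJ} and conjugating by P, we get:

e^{tA} =
  [-3*t*exp(t) + exp(t), t*exp(t)]
  [-9*t*exp(t), 3*t*exp(t) + exp(t)]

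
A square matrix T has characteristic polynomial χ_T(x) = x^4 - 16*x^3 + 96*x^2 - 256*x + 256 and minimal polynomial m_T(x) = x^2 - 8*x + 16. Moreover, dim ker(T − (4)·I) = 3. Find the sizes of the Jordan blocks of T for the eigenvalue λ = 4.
Block sizes for λ = 4: [2, 1, 1]

Step 1 — from the characteristic polynomial, algebraic multiplicity of λ = 4 is 4. From dim ker(T − (4)·I) = 3, there are exactly 3 Jordan blocks for λ = 4.
Step 2 — from the minimal polynomial, the factor (x − 4)^2 tells us the largest block for λ = 4 has size 2.
Step 3 — with total size 4, 3 blocks, and largest block 2, the block sizes (in nonincreasing order) are [2, 1, 1].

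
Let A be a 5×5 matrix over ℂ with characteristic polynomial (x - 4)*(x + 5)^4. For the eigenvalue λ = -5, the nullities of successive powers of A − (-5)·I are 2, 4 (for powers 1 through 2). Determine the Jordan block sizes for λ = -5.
Block sizes for λ = -5: [2, 2]

From the dimensions of kernels of powers, the number of Jordan blocks of size at least j is d_j − d_{j−1} where d_j = dim ker(N^j) (with d_0 = 0). Computing the differences gives [2, 2].
The number of blocks of size exactly k is (#blocks of size ≥ k) − (#blocks of size ≥ k + 1), so the partition is: 2 block(s) of size 2.
In nonincreasing order the block sizes are [2, 2].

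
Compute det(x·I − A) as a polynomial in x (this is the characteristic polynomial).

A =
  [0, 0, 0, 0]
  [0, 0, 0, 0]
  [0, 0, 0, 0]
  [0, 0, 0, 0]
x^4

Expanding det(x·I − A) (e.g. by cofactor expansion or by noting that A is similar to its Jordan form J, which has the same characteristic polynomial as A) gives
  χ_A(x) = x^4
which factors as x^4. The eigenvalues (with algebraic multiplicities) are λ = 0 with multiplicity 4.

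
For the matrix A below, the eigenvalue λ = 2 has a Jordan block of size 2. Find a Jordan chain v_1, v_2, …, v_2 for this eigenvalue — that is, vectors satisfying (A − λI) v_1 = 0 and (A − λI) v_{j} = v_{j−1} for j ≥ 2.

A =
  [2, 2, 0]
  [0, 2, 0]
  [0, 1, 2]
A Jordan chain for λ = 2 of length 2:
v_1 = (2, 0, 1)ᵀ
v_2 = (0, 1, 0)ᵀ

Let N = A − (2)·I. We want v_2 with N^2 v_2 = 0 but N^1 v_2 ≠ 0; then v_{j-1} := N · v_j for j = 2, …, 2.

Pick v_2 = (0, 1, 0)ᵀ.
Then v_1 = N · v_2 = (2, 0, 1)ᵀ.

Sanity check: (A − (2)·I) v_1 = (0, 0, 0)ᵀ = 0. ✓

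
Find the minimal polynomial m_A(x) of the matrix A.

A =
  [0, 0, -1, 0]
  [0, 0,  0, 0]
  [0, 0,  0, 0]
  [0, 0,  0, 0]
x^2

The characteristic polynomial is χ_A(x) = x^4, so the eigenvalues are known. The minimal polynomial is
  m_A(x) = Π_λ (x − λ)^{k_λ}
where k_λ is the size of the *largest* Jordan block for λ (equivalently, the smallest k with (A − λI)^k v = 0 for every generalised eigenvector v of λ).

  λ = 0: largest Jordan block has size 2, contributing (x − 0)^2

So m_A(x) = x^2 = x^2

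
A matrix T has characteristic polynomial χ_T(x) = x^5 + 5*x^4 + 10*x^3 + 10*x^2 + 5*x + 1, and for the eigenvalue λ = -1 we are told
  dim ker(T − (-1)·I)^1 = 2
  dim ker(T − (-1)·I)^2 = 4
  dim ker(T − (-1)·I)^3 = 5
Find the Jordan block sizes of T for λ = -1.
Block sizes for λ = -1: [3, 2]

From the dimensions of kernels of powers, the number of Jordan blocks of size at least j is d_j − d_{j−1} where d_j = dim ker(N^j) (with d_0 = 0). Computing the differences gives [2, 2, 1].
The number of blocks of size exactly k is (#blocks of size ≥ k) − (#blocks of size ≥ k + 1), so the partition is: 1 block(s) of size 2, 1 block(s) of size 3.
In nonincreasing order the block sizes are [3, 2].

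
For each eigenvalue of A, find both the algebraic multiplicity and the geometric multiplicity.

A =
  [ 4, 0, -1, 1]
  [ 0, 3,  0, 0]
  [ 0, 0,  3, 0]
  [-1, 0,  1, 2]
λ = 3: alg = 4, geom = 3

Step 1 — factor the characteristic polynomial to read off the algebraic multiplicities:
  χ_A(x) = (x - 3)^4

Step 2 — compute geometric multiplicities via the rank-nullity identity g(λ) = n − rank(A − λI):
  rank(A − (3)·I) = 1, so dim ker(A − (3)·I) = n − 1 = 3

Summary:
  λ = 3: algebraic multiplicity = 4, geometric multiplicity = 3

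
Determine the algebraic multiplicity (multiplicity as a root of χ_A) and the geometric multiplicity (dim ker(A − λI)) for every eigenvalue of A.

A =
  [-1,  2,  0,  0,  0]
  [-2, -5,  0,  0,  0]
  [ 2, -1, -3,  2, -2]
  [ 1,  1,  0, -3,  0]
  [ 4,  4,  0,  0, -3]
λ = -3: alg = 5, geom = 3

Step 1 — factor the characteristic polynomial to read off the algebraic multiplicities:
  χ_A(x) = (x + 3)^5

Step 2 — compute geometric multiplicities via the rank-nullity identity g(λ) = n − rank(A − λI):
  rank(A − (-3)·I) = 2, so dim ker(A − (-3)·I) = n − 2 = 3

Summary:
  λ = -3: algebraic multiplicity = 5, geometric multiplicity = 3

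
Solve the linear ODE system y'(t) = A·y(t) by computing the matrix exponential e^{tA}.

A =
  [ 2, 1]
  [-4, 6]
e^{tA} =
  [-2*t*exp(4*t) + exp(4*t), t*exp(4*t)]
  [-4*t*exp(4*t), 2*t*exp(4*t) + exp(4*t)]

Strategy: write A = P · J · P⁻¹ where J is a Jordan canonical form, so e^{tA} = P · e^{tJ} · P⁻¹, and e^{tJ} can be computed block-by-block.

A has Jordan form
J =
  [4, 1]
  [0, 4]
(up to reordering of blocks).

Per-block formulas:
  For a 2×2 Jordan block J_2(4): exp(t · J_2(4)) = e^(4t)·(I + t·N), where N is the 2×2 nilpotent shift.

After assembling e^{tJ} and conjugating by P, we get:

e^{tA} =
  [-2*t*exp(4*t) + exp(4*t), t*exp(4*t)]
  [-4*t*exp(4*t), 2*t*exp(4*t) + exp(4*t)]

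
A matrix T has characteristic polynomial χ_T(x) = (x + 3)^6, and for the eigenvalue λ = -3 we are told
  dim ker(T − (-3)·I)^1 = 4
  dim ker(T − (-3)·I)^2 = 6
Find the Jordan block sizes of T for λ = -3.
Block sizes for λ = -3: [2, 2, 1, 1]

From the dimensions of kernels of powers, the number of Jordan blocks of size at least j is d_j − d_{j−1} where d_j = dim ker(N^j) (with d_0 = 0). Computing the differences gives [4, 2].
The number of blocks of size exactly k is (#blocks of size ≥ k) − (#blocks of size ≥ k + 1), so the partition is: 2 block(s) of size 1, 2 block(s) of size 2.
In nonincreasing order the block sizes are [2, 2, 1, 1].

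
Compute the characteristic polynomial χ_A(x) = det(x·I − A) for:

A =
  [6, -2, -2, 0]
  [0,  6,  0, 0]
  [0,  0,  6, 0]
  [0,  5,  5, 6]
x^4 - 24*x^3 + 216*x^2 - 864*x + 1296

Expanding det(x·I − A) (e.g. by cofactor expansion or by noting that A is similar to its Jordan form J, which has the same characteristic polynomial as A) gives
  χ_A(x) = x^4 - 24*x^3 + 216*x^2 - 864*x + 1296
which factors as (x - 6)^4. The eigenvalues (with algebraic multiplicities) are λ = 6 with multiplicity 4.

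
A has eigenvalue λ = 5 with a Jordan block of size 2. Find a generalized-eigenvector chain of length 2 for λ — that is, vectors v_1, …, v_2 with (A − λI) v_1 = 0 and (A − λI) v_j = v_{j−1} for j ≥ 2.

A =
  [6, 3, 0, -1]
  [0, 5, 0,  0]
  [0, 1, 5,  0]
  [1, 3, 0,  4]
A Jordan chain for λ = 5 of length 2:
v_1 = (1, 0, 0, 1)ᵀ
v_2 = (1, 0, 0, 0)ᵀ

Let N = A − (5)·I. We want v_2 with N^2 v_2 = 0 but N^1 v_2 ≠ 0; then v_{j-1} := N · v_j for j = 2, …, 2.

Pick v_2 = (1, 0, 0, 0)ᵀ.
Then v_1 = N · v_2 = (1, 0, 0, 1)ᵀ.

Sanity check: (A − (5)·I) v_1 = (0, 0, 0, 0)ᵀ = 0. ✓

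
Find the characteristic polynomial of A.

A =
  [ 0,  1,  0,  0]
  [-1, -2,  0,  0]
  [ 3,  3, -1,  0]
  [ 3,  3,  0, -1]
x^4 + 4*x^3 + 6*x^2 + 4*x + 1

Expanding det(x·I − A) (e.g. by cofactor expansion or by noting that A is similar to its Jordan form J, which has the same characteristic polynomial as A) gives
  χ_A(x) = x^4 + 4*x^3 + 6*x^2 + 4*x + 1
which factors as (x + 1)^4. The eigenvalues (with algebraic multiplicities) are λ = -1 with multiplicity 4.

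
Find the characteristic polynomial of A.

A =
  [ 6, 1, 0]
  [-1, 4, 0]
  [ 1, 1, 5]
x^3 - 15*x^2 + 75*x - 125

Expanding det(x·I − A) (e.g. by cofactor expansion or by noting that A is similar to its Jordan form J, which has the same characteristic polynomial as A) gives
  χ_A(x) = x^3 - 15*x^2 + 75*x - 125
which factors as (x - 5)^3. The eigenvalues (with algebraic multiplicities) are λ = 5 with multiplicity 3.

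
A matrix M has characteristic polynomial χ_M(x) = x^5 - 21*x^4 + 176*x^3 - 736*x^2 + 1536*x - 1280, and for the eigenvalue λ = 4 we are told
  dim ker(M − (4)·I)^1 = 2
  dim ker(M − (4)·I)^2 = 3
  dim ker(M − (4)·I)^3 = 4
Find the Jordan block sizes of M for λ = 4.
Block sizes for λ = 4: [3, 1]

From the dimensions of kernels of powers, the number of Jordan blocks of size at least j is d_j − d_{j−1} where d_j = dim ker(N^j) (with d_0 = 0). Computing the differences gives [2, 1, 1].
The number of blocks of size exactly k is (#blocks of size ≥ k) − (#blocks of size ≥ k + 1), so the partition is: 1 block(s) of size 1, 1 block(s) of size 3.
In nonincreasing order the block sizes are [3, 1].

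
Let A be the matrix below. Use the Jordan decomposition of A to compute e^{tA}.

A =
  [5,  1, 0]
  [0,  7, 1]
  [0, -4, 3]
e^{tA} =
  [exp(5*t), t^2*exp(5*t) + t*exp(5*t), t^2*exp(5*t)/2]
  [0, 2*t*exp(5*t) + exp(5*t), t*exp(5*t)]
  [0, -4*t*exp(5*t), -2*t*exp(5*t) + exp(5*t)]

Strategy: write A = P · J · P⁻¹ where J is a Jordan canonical form, so e^{tA} = P · e^{tJ} · P⁻¹, and e^{tJ} can be computed block-by-block.

A has Jordan form
J =
  [5, 1, 0]
  [0, 5, 1]
  [0, 0, 5]
(up to reordering of blocks).

Per-block formulas:
  For a 3×3 Jordan block J_3(5): exp(t · J_3(5)) = e^(5t)·(I + t·N + (t^2/2)·N^2), where N is the 3×3 nilpotent shift.

After assembling e^{tJ} and conjugating by P, we get:

e^{tA} =
  [exp(5*t), t^2*exp(5*t) + t*exp(5*t), t^2*exp(5*t)/2]
  [0, 2*t*exp(5*t) + exp(5*t), t*exp(5*t)]
  [0, -4*t*exp(5*t), -2*t*exp(5*t) + exp(5*t)]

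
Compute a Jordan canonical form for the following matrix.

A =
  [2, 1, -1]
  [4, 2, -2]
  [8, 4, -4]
J_2(0) ⊕ J_1(0)

The characteristic polynomial is
  det(x·I − A) = x^3

Eigenvalues and multiplicities (the geometric multiplicity of λ is n − rank(A − λI), which equals the number of Jordan blocks for λ):
  λ = 0: algebraic multiplicity = 3, geometric multiplicity = 2

Determining the block sizes for each eigenvalue:
  λ = 0: 2 blocks summing to 3 forces exactly one block of size 2 and the rest size 1 → block sizes [2, 1]

Assembling the blocks gives a Jordan form
J =
  [0, 1, 0]
  [0, 0, 0]
  [0, 0, 0]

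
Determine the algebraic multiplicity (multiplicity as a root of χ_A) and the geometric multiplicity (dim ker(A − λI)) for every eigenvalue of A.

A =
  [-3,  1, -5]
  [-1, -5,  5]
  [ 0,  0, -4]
λ = -4: alg = 3, geom = 2

Step 1 — factor the characteristic polynomial to read off the algebraic multiplicities:
  χ_A(x) = (x + 4)^3

Step 2 — compute geometric multiplicities via the rank-nullity identity g(λ) = n − rank(A − λI):
  rank(A − (-4)·I) = 1, so dim ker(A − (-4)·I) = n − 1 = 2

Summary:
  λ = -4: algebraic multiplicity = 3, geometric multiplicity = 2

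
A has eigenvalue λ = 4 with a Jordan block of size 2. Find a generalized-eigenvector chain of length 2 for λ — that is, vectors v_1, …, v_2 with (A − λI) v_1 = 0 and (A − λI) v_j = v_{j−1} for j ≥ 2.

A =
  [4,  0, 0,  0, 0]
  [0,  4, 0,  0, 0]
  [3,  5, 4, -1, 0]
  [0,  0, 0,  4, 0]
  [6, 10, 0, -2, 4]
A Jordan chain for λ = 4 of length 2:
v_1 = (0, 0, 3, 0, 6)ᵀ
v_2 = (1, 0, 0, 0, 0)ᵀ

Let N = A − (4)·I. We want v_2 with N^2 v_2 = 0 but N^1 v_2 ≠ 0; then v_{j-1} := N · v_j for j = 2, …, 2.

Pick v_2 = (1, 0, 0, 0, 0)ᵀ.
Then v_1 = N · v_2 = (0, 0, 3, 0, 6)ᵀ.

Sanity check: (A − (4)·I) v_1 = (0, 0, 0, 0, 0)ᵀ = 0. ✓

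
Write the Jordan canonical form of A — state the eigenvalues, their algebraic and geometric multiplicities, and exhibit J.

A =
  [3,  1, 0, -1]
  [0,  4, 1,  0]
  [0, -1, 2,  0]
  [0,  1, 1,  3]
J_2(3) ⊕ J_2(3)

The characteristic polynomial is
  det(x·I − A) = x^4 - 12*x^3 + 54*x^2 - 108*x + 81 = (x - 3)^4

Eigenvalues and multiplicities (the geometric multiplicity of λ is n − rank(A − λI), which equals the number of Jordan blocks for λ):
  λ = 3: algebraic multiplicity = 4, geometric multiplicity = 2

Determining the block sizes for each eigenvalue:
  λ = 3: with am = 4 and gm = 2, the partition is not yet determined (e.g. several partitions of 4 into 2 parts exist). Let N = A − (3)·I. Computing rank(N^1) = 2, rank(N^2) = 0; the number of blocks of size ≥ j is rank(N^{j−1}) − rank(N^j), giving [2, 2]. So we have 2 block(s) of size 2 → block sizes [2, 2]

Assembling the blocks gives a Jordan form
J =
  [3, 1, 0, 0]
  [0, 3, 0, 0]
  [0, 0, 3, 1]
  [0, 0, 0, 3]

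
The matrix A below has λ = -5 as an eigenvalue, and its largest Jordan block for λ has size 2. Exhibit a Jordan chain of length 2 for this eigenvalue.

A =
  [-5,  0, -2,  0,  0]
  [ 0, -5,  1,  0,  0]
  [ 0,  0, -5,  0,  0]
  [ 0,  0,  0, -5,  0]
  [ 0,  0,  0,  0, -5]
A Jordan chain for λ = -5 of length 2:
v_1 = (-2, 1, 0, 0, 0)ᵀ
v_2 = (0, 0, 1, 0, 0)ᵀ

Let N = A − (-5)·I. We want v_2 with N^2 v_2 = 0 but N^1 v_2 ≠ 0; then v_{j-1} := N · v_j for j = 2, …, 2.

Pick v_2 = (0, 0, 1, 0, 0)ᵀ.
Then v_1 = N · v_2 = (-2, 1, 0, 0, 0)ᵀ.

Sanity check: (A − (-5)·I) v_1 = (0, 0, 0, 0, 0)ᵀ = 0. ✓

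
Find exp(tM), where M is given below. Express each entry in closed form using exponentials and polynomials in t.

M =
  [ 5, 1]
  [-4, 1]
e^{tM} =
  [2*t*exp(3*t) + exp(3*t), t*exp(3*t)]
  [-4*t*exp(3*t), -2*t*exp(3*t) + exp(3*t)]

Strategy: write M = P · J · P⁻¹ where J is a Jordan canonical form, so e^{tM} = P · e^{tJ} · P⁻¹, and e^{tJ} can be computed block-by-block.

M has Jordan form
J =
  [3, 1]
  [0, 3]
(up to reordering of blocks).

Per-block formulas:
  For a 2×2 Jordan block J_2(3): exp(t · J_2(3)) = e^(3t)·(I + t·N), where N is the 2×2 nilpotent shift.

After assembling e^{tJ} and conjugating by P, we get:

e^{tM} =
  [2*t*exp(3*t) + exp(3*t), t*exp(3*t)]
  [-4*t*exp(3*t), -2*t*exp(3*t) + exp(3*t)]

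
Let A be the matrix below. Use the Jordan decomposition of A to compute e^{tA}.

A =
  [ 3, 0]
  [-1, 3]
e^{tA} =
  [exp(3*t), 0]
  [-t*exp(3*t), exp(3*t)]

Strategy: write A = P · J · P⁻¹ where J is a Jordan canonical form, so e^{tA} = P · e^{tJ} · P⁻¹, and e^{tJ} can be computed block-by-block.

A has Jordan form
J =
  [3, 1]
  [0, 3]
(up to reordering of blocks).

Per-block formulas:
  For a 2×2 Jordan block J_2(3): exp(t · J_2(3)) = e^(3t)·(I + t·N), where N is the 2×2 nilpotent shift.

After assembling e^{tJ} and conjugating by P, we get:

e^{tA} =
  [exp(3*t), 0]
  [-t*exp(3*t), exp(3*t)]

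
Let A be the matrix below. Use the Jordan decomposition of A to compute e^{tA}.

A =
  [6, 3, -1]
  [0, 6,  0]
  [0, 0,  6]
e^{tA} =
  [exp(6*t), 3*t*exp(6*t), -t*exp(6*t)]
  [0, exp(6*t), 0]
  [0, 0, exp(6*t)]

Strategy: write A = P · J · P⁻¹ where J is a Jordan canonical form, so e^{tA} = P · e^{tJ} · P⁻¹, and e^{tJ} can be computed block-by-block.

A has Jordan form
J =
  [6, 1, 0]
  [0, 6, 0]
  [0, 0, 6]
(up to reordering of blocks).

Per-block formulas:
  For a 1×1 block at λ = 6: exp(t · [6]) = [e^(6t)].
  For a 2×2 Jordan block J_2(6): exp(t · J_2(6)) = e^(6t)·(I + t·N), where N is the 2×2 nilpotent shift.

After assembling e^{tJ} and conjugating by P, we get:

e^{tA} =
  [exp(6*t), 3*t*exp(6*t), -t*exp(6*t)]
  [0, exp(6*t), 0]
  [0, 0, exp(6*t)]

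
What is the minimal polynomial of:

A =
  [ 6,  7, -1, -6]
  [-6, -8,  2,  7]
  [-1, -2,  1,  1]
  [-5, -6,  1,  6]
x^4 - 5*x^3

The characteristic polynomial is χ_A(x) = x^3*(x - 5), so the eigenvalues are known. The minimal polynomial is
  m_A(x) = Π_λ (x − λ)^{k_λ}
where k_λ is the size of the *largest* Jordan block for λ (equivalently, the smallest k with (A − λI)^k v = 0 for every generalised eigenvector v of λ).

  λ = 0: largest Jordan block has size 3, contributing (x − 0)^3
  λ = 5: largest Jordan block has size 1, contributing (x − 5)

So m_A(x) = x^3*(x - 5) = x^4 - 5*x^3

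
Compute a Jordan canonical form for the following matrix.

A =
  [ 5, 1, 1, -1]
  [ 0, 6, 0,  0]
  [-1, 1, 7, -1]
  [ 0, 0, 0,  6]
J_2(6) ⊕ J_1(6) ⊕ J_1(6)

The characteristic polynomial is
  det(x·I − A) = x^4 - 24*x^3 + 216*x^2 - 864*x + 1296 = (x - 6)^4

Eigenvalues and multiplicities (the geometric multiplicity of λ is n − rank(A − λI), which equals the number of Jordan blocks for λ):
  λ = 6: algebraic multiplicity = 4, geometric multiplicity = 3

Determining the block sizes for each eigenvalue:
  λ = 6: 3 blocks summing to 4 forces exactly one block of size 2 and the rest size 1 → block sizes [2, 1, 1]

Assembling the blocks gives a Jordan form
J =
  [6, 1, 0, 0]
  [0, 6, 0, 0]
  [0, 0, 6, 0]
  [0, 0, 0, 6]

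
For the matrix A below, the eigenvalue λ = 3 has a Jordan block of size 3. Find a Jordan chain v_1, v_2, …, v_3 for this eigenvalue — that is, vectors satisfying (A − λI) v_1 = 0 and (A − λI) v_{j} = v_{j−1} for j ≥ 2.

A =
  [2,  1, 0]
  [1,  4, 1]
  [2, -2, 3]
A Jordan chain for λ = 3 of length 3:
v_1 = (2, 2, -4)ᵀ
v_2 = (-1, 1, 2)ᵀ
v_3 = (1, 0, 0)ᵀ

Let N = A − (3)·I. We want v_3 with N^3 v_3 = 0 but N^2 v_3 ≠ 0; then v_{j-1} := N · v_j for j = 3, …, 2.

Pick v_3 = (1, 0, 0)ᵀ.
Then v_2 = N · v_3 = (-1, 1, 2)ᵀ.
Then v_1 = N · v_2 = (2, 2, -4)ᵀ.

Sanity check: (A − (3)·I) v_1 = (0, 0, 0)ᵀ = 0. ✓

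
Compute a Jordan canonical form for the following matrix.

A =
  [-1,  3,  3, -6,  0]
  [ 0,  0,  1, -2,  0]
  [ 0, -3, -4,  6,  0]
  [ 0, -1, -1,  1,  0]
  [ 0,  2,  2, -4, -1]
J_2(-1) ⊕ J_1(-1) ⊕ J_1(-1) ⊕ J_1(-1)

The characteristic polynomial is
  det(x·I − A) = x^5 + 5*x^4 + 10*x^3 + 10*x^2 + 5*x + 1 = (x + 1)^5

Eigenvalues and multiplicities (the geometric multiplicity of λ is n − rank(A − λI), which equals the number of Jordan blocks for λ):
  λ = -1: algebraic multiplicity = 5, geometric multiplicity = 4

Determining the block sizes for each eigenvalue:
  λ = -1: 4 blocks summing to 5 forces exactly one block of size 2 and the rest size 1 → block sizes [2, 1, 1, 1]

Assembling the blocks gives a Jordan form
J =
  [-1,  1,  0,  0,  0]
  [ 0, -1,  0,  0,  0]
  [ 0,  0, -1,  0,  0]
  [ 0,  0,  0, -1,  0]
  [ 0,  0,  0,  0, -1]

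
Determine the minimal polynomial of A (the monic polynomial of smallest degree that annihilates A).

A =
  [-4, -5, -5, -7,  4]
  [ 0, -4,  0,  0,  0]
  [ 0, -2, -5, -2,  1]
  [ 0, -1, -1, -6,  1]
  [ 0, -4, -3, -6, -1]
x^3 + 12*x^2 + 48*x + 64

The characteristic polynomial is χ_A(x) = (x + 4)^5, so the eigenvalues are known. The minimal polynomial is
  m_A(x) = Π_λ (x − λ)^{k_λ}
where k_λ is the size of the *largest* Jordan block for λ (equivalently, the smallest k with (A − λI)^k v = 0 for every generalised eigenvector v of λ).

  λ = -4: largest Jordan block has size 3, contributing (x + 4)^3

So m_A(x) = (x + 4)^3 = x^3 + 12*x^2 + 48*x + 64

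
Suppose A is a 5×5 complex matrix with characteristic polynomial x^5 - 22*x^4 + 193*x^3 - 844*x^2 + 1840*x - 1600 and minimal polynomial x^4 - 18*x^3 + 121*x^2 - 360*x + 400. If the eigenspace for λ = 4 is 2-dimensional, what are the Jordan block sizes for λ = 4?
Block sizes for λ = 4: [2, 1]

Step 1 — from the characteristic polynomial, algebraic multiplicity of λ = 4 is 3. From dim ker(A − (4)·I) = 2, there are exactly 2 Jordan blocks for λ = 4.
Step 2 — from the minimal polynomial, the factor (x − 4)^2 tells us the largest block for λ = 4 has size 2.
Step 3 — with total size 3, 2 blocks, and largest block 2, the block sizes (in nonincreasing order) are [2, 1].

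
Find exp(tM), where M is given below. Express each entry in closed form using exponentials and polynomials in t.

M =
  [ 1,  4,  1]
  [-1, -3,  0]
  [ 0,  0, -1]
e^{tM} =
  [2*t*exp(-t) + exp(-t), 4*t*exp(-t), t^2*exp(-t) + t*exp(-t)]
  [-t*exp(-t), -2*t*exp(-t) + exp(-t), -t^2*exp(-t)/2]
  [0, 0, exp(-t)]

Strategy: write M = P · J · P⁻¹ where J is a Jordan canonical form, so e^{tM} = P · e^{tJ} · P⁻¹, and e^{tJ} can be computed block-by-block.

M has Jordan form
J =
  [-1,  1,  0]
  [ 0, -1,  1]
  [ 0,  0, -1]
(up to reordering of blocks).

Per-block formulas:
  For a 3×3 Jordan block J_3(-1): exp(t · J_3(-1)) = e^(-1t)·(I + t·N + (t^2/2)·N^2), where N is the 3×3 nilpotent shift.

After assembling e^{tJ} and conjugating by P, we get:

e^{tM} =
  [2*t*exp(-t) + exp(-t), 4*t*exp(-t), t^2*exp(-t) + t*exp(-t)]
  [-t*exp(-t), -2*t*exp(-t) + exp(-t), -t^2*exp(-t)/2]
  [0, 0, exp(-t)]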